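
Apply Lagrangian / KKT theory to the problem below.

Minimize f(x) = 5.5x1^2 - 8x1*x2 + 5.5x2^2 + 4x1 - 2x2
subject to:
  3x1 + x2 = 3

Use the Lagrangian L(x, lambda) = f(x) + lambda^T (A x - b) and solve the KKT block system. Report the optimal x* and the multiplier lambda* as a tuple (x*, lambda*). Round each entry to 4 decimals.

Form the Lagrangian:
  L(x, lambda) = (1/2) x^T Q x + c^T x + lambda^T (A x - b)
Stationarity (grad_x L = 0): Q x + c + A^T lambda = 0.
Primal feasibility: A x = b.

This gives the KKT block system:
  [ Q   A^T ] [ x     ]   [-c ]
  [ A    0  ] [ lambda ] = [ b ]

Solving the linear system:
  x*      = (0.7152, 0.8544)
  lambda* = (-1.6772)
  f(x*)   = 3.0918

x* = (0.7152, 0.8544), lambda* = (-1.6772)


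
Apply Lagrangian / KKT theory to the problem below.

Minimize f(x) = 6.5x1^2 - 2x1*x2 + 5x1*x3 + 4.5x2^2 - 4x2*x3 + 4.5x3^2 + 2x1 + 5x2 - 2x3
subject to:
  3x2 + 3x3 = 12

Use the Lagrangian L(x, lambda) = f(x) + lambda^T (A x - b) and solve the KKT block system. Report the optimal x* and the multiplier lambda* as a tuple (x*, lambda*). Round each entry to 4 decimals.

Form the Lagrangian:
  L(x, lambda) = (1/2) x^T Q x + c^T x + lambda^T (A x - b)
Stationarity (grad_x L = 0): Q x + c + A^T lambda = 0.
Primal feasibility: A x = b.

This gives the KKT block system:
  [ Q   A^T ] [ x     ]   [-c ]
  [ A    0  ] [ lambda ] = [ b ]

Solving the linear system:
  x*      = (-0.8893, 1.4913, 2.5087)
  lambda* = (-3.3887)
  f(x*)   = 20.6626

x* = (-0.8893, 1.4913, 2.5087), lambda* = (-3.3887)


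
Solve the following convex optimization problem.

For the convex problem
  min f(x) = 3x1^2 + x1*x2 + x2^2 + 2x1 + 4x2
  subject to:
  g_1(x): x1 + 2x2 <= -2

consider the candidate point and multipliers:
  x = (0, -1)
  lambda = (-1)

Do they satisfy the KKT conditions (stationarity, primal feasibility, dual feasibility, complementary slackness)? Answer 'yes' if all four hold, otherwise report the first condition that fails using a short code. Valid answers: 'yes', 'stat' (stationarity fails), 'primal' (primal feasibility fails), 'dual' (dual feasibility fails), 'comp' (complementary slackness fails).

Gradient of f: grad f(x) = Q x + c = (1, 2)
Constraint values g_i(x) = a_i^T x - b_i:
  g_1((0, -1)) = 0
Stationarity residual: grad f(x) + sum_i lambda_i a_i = (0, 0)
  -> stationarity OK
Primal feasibility (all g_i <= 0): OK
Dual feasibility (all lambda_i >= 0): FAILS
Complementary slackness (lambda_i * g_i(x) = 0 for all i): OK

Verdict: the first failing condition is dual_feasibility -> dual.

dual


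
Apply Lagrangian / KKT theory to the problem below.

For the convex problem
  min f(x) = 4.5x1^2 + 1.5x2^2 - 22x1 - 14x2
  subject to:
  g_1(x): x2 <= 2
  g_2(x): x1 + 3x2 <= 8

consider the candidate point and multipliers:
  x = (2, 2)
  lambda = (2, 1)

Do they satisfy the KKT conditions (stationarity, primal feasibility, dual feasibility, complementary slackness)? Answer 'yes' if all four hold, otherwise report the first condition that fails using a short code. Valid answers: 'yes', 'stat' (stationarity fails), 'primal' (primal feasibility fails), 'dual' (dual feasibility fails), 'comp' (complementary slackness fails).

Gradient of f: grad f(x) = Q x + c = (-4, -8)
Constraint values g_i(x) = a_i^T x - b_i:
  g_1((2, 2)) = 0
  g_2((2, 2)) = 0
Stationarity residual: grad f(x) + sum_i lambda_i a_i = (-3, -3)
  -> stationarity FAILS
Primal feasibility (all g_i <= 0): OK
Dual feasibility (all lambda_i >= 0): OK
Complementary slackness (lambda_i * g_i(x) = 0 for all i): OK

Verdict: the first failing condition is stationarity -> stat.

stat


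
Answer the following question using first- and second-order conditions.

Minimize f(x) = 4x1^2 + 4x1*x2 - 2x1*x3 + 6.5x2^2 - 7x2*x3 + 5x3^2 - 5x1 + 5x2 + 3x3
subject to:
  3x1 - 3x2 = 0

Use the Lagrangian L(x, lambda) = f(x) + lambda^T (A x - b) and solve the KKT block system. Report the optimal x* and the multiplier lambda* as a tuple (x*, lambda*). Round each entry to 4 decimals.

Form the Lagrangian:
  L(x, lambda) = (1/2) x^T Q x + c^T x + lambda^T (A x - b)
Stationarity (grad_x L = 0): Q x + c + A^T lambda = 0.
Primal feasibility: A x = b.

This gives the KKT block system:
  [ Q   A^T ] [ x     ]   [-c ]
  [ A    0  ] [ lambda ] = [ b ]

Solving the linear system:
  x*      = (-0.1292, -0.1292, -0.4163)
  lambda* = (1.9059)
  f(x*)   = -0.6244

x* = (-0.1292, -0.1292, -0.4163), lambda* = (1.9059)


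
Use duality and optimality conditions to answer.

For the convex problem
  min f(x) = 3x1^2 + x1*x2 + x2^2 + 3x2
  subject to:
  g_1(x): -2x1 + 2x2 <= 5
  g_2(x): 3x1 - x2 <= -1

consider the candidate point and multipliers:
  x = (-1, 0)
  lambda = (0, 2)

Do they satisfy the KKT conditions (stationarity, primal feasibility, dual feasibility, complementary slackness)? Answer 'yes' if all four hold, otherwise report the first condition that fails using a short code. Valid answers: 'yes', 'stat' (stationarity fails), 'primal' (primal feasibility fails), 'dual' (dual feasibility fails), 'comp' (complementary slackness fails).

Gradient of f: grad f(x) = Q x + c = (-6, 2)
Constraint values g_i(x) = a_i^T x - b_i:
  g_1((-1, 0)) = -3
  g_2((-1, 0)) = -2
Stationarity residual: grad f(x) + sum_i lambda_i a_i = (0, 0)
  -> stationarity OK
Primal feasibility (all g_i <= 0): OK
Dual feasibility (all lambda_i >= 0): OK
Complementary slackness (lambda_i * g_i(x) = 0 for all i): FAILS

Verdict: the first failing condition is complementary_slackness -> comp.

comp


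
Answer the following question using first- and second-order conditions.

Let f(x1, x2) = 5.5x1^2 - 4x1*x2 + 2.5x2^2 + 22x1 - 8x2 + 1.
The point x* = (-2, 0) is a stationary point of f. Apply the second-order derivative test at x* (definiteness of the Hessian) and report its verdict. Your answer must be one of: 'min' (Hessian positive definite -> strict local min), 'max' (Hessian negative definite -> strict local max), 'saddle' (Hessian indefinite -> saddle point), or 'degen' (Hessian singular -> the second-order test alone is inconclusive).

Compute the Hessian H = grad^2 f:
  H = [[11, -4], [-4, 5]]
Verify stationarity: grad f(x*) = H x* + g = (0, 0).
Eigenvalues of H: 3, 13.
Both eigenvalues > 0, so H is positive definite -> x* is a strict local min.

min


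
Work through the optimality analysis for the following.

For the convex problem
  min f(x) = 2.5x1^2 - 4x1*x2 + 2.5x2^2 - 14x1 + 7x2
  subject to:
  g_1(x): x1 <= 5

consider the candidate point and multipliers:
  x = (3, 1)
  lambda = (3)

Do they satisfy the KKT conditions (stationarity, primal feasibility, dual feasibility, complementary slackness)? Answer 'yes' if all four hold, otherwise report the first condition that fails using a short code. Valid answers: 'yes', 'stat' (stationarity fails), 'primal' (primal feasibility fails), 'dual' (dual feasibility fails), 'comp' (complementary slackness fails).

Gradient of f: grad f(x) = Q x + c = (-3, 0)
Constraint values g_i(x) = a_i^T x - b_i:
  g_1((3, 1)) = -2
Stationarity residual: grad f(x) + sum_i lambda_i a_i = (0, 0)
  -> stationarity OK
Primal feasibility (all g_i <= 0): OK
Dual feasibility (all lambda_i >= 0): OK
Complementary slackness (lambda_i * g_i(x) = 0 for all i): FAILS

Verdict: the first failing condition is complementary_slackness -> comp.

comp


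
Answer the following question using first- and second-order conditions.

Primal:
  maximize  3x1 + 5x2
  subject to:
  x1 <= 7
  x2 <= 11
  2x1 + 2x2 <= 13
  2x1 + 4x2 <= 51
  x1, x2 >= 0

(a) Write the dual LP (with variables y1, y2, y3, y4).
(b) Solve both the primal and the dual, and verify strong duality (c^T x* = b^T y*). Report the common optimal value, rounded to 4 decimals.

The standard primal-dual pair for 'max c^T x s.t. A x <= b, x >= 0' is:
  Dual:  min b^T y  s.t.  A^T y >= c,  y >= 0.

So the dual LP is:
  minimize  7y1 + 11y2 + 13y3 + 51y4
  subject to:
    y1 + 2y3 + 2y4 >= 3
    y2 + 2y3 + 4y4 >= 5
    y1, y2, y3, y4 >= 0

Solving the primal: x* = (0, 6.5).
  primal value c^T x* = 32.5.
Solving the dual: y* = (0, 0, 2.5, 0).
  dual value b^T y* = 32.5.
Strong duality: c^T x* = b^T y*. Confirmed.

32.5


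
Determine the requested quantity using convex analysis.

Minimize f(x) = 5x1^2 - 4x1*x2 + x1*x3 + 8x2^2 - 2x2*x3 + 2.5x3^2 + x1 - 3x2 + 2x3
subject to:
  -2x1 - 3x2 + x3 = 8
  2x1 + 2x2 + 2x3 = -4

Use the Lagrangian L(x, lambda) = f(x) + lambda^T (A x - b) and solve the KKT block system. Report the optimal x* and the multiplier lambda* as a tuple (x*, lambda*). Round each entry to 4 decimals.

Form the Lagrangian:
  L(x, lambda) = (1/2) x^T Q x + c^T x + lambda^T (A x - b)
Stationarity (grad_x L = 0): Q x + c + A^T lambda = 0.
Primal feasibility: A x = b.

This gives the KKT block system:
  [ Q   A^T ] [ x     ]   [-c ]
  [ A    0  ] [ lambda ] = [ b ]

Solving the linear system:
  x*      = (-1.7506, -1.187, 0.9377)
  lambda* = (-6.0442, -0.6338)
  f(x*)   = 24.7519

x* = (-1.7506, -1.187, 0.9377), lambda* = (-6.0442, -0.6338)


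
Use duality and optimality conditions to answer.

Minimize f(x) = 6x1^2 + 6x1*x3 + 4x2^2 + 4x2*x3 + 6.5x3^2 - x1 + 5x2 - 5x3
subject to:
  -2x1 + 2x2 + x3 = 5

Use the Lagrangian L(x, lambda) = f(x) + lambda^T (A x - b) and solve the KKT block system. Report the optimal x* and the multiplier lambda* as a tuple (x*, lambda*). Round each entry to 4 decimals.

Form the Lagrangian:
  L(x, lambda) = (1/2) x^T Q x + c^T x + lambda^T (A x - b)
Stationarity (grad_x L = 0): Q x + c + A^T lambda = 0.
Primal feasibility: A x = b.

This gives the KKT block system:
  [ Q   A^T ] [ x     ]   [-c ]
  [ A    0  ] [ lambda ] = [ b ]

Solving the linear system:
  x*      = (-1.6793, 0.0217, 1.5978)
  lambda* = (-5.7826)
  f(x*)   = 11.356

x* = (-1.6793, 0.0217, 1.5978), lambda* = (-5.7826)


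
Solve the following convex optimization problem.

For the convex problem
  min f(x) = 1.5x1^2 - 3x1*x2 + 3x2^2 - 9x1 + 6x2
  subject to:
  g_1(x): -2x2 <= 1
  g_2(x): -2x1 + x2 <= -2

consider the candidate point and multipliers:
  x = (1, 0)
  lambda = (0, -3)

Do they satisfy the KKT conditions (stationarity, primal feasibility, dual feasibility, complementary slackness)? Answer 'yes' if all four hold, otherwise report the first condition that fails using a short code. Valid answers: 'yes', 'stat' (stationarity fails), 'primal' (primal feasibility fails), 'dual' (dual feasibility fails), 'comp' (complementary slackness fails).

Gradient of f: grad f(x) = Q x + c = (-6, 3)
Constraint values g_i(x) = a_i^T x - b_i:
  g_1((1, 0)) = -1
  g_2((1, 0)) = 0
Stationarity residual: grad f(x) + sum_i lambda_i a_i = (0, 0)
  -> stationarity OK
Primal feasibility (all g_i <= 0): OK
Dual feasibility (all lambda_i >= 0): FAILS
Complementary slackness (lambda_i * g_i(x) = 0 for all i): OK

Verdict: the first failing condition is dual_feasibility -> dual.

dual


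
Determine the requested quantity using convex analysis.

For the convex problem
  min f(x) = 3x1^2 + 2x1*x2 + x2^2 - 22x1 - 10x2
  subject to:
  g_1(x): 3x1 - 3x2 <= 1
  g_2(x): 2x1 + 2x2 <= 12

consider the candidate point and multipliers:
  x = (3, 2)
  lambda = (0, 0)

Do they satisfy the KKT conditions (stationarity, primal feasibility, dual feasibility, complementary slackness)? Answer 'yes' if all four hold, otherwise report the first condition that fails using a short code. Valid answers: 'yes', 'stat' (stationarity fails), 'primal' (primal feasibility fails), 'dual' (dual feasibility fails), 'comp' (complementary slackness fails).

Gradient of f: grad f(x) = Q x + c = (0, 0)
Constraint values g_i(x) = a_i^T x - b_i:
  g_1((3, 2)) = 2
  g_2((3, 2)) = -2
Stationarity residual: grad f(x) + sum_i lambda_i a_i = (0, 0)
  -> stationarity OK
Primal feasibility (all g_i <= 0): FAILS
Dual feasibility (all lambda_i >= 0): OK
Complementary slackness (lambda_i * g_i(x) = 0 for all i): OK

Verdict: the first failing condition is primal_feasibility -> primal.

primal


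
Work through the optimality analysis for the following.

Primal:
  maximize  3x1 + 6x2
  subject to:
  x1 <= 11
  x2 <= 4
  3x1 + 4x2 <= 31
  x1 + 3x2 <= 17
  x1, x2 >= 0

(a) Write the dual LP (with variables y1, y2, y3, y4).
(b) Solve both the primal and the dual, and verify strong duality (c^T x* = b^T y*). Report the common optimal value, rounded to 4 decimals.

The standard primal-dual pair for 'max c^T x s.t. A x <= b, x >= 0' is:
  Dual:  min b^T y  s.t.  A^T y >= c,  y >= 0.

So the dual LP is:
  minimize  11y1 + 4y2 + 31y3 + 17y4
  subject to:
    y1 + 3y3 + y4 >= 3
    y2 + 4y3 + 3y4 >= 6
    y1, y2, y3, y4 >= 0

Solving the primal: x* = (5, 4).
  primal value c^T x* = 39.
Solving the dual: y* = (0, 2, 1, 0).
  dual value b^T y* = 39.
Strong duality: c^T x* = b^T y*. Confirmed.

39


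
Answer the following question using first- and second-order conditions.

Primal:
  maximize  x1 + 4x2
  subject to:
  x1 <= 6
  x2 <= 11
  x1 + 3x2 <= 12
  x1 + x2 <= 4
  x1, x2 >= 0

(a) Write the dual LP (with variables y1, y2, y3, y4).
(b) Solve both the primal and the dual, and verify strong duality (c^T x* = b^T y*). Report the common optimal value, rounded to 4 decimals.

The standard primal-dual pair for 'max c^T x s.t. A x <= b, x >= 0' is:
  Dual:  min b^T y  s.t.  A^T y >= c,  y >= 0.

So the dual LP is:
  minimize  6y1 + 11y2 + 12y3 + 4y4
  subject to:
    y1 + y3 + y4 >= 1
    y2 + 3y3 + y4 >= 4
    y1, y2, y3, y4 >= 0

Solving the primal: x* = (0, 4).
  primal value c^T x* = 16.
Solving the dual: y* = (0, 0, 0, 4).
  dual value b^T y* = 16.
Strong duality: c^T x* = b^T y*. Confirmed.

16


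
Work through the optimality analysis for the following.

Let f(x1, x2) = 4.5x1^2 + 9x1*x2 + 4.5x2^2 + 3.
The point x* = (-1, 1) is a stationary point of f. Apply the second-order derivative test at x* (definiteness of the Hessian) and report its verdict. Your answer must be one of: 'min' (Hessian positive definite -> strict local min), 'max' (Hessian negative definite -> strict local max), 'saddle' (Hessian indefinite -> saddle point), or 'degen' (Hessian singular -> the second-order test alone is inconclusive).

Compute the Hessian H = grad^2 f:
  H = [[9, 9], [9, 9]]
Verify stationarity: grad f(x*) = H x* + g = (0, 0).
Eigenvalues of H: 0, 18.
H has a zero eigenvalue (singular; positive semidefinite but not definite), so H is neither positive definite, negative definite, nor indefinite. The second-order test alone is inconclusive -> degen.
(Indeed, f is constant along the null direction of H through x*, so x* is not a strict local extremum.)

degen


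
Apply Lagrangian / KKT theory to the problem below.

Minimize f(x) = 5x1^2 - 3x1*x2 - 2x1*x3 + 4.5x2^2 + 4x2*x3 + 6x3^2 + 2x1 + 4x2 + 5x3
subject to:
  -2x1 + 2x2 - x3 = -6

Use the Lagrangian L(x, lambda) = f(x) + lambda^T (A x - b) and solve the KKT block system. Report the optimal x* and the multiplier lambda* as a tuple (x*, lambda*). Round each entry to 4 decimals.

Form the Lagrangian:
  L(x, lambda) = (1/2) x^T Q x + c^T x + lambda^T (A x - b)
Stationarity (grad_x L = 0): Q x + c + A^T lambda = 0.
Primal feasibility: A x = b.

This gives the KKT block system:
  [ Q   A^T ] [ x     ]   [-c ]
  [ A    0  ] [ lambda ] = [ b ]

Solving the linear system:
  x*      = (0.596, -1.9788, 0.8504)
  lambda* = (6.0978)
  f(x*)   = 17.0577

x* = (0.596, -1.9788, 0.8504), lambda* = (6.0978)


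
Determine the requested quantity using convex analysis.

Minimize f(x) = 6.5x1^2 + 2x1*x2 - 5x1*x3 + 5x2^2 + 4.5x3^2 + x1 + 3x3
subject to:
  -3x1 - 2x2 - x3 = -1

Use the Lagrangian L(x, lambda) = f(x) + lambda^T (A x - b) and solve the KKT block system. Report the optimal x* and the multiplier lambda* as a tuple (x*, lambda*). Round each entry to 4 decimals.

Form the Lagrangian:
  L(x, lambda) = (1/2) x^T Q x + c^T x + lambda^T (A x - b)
Stationarity (grad_x L = 0): Q x + c + A^T lambda = 0.
Primal feasibility: A x = b.

This gives the KKT block system:
  [ Q   A^T ] [ x     ]   [-c ]
  [ A    0  ] [ lambda ] = [ b ]

Solving the linear system:
  x*      = (0.1899, 0.2493, -0.0682)
  lambda* = (1.4362)
  f(x*)   = 0.7107

x* = (0.1899, 0.2493, -0.0682), lambda* = (1.4362)


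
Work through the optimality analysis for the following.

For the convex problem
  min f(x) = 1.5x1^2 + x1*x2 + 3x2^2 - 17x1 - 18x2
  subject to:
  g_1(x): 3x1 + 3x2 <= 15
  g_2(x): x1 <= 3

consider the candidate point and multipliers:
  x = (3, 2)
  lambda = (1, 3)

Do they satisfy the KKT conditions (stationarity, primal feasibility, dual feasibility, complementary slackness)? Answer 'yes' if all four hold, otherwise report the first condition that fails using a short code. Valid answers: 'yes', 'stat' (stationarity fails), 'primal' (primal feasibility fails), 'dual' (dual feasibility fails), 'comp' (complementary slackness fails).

Gradient of f: grad f(x) = Q x + c = (-6, -3)
Constraint values g_i(x) = a_i^T x - b_i:
  g_1((3, 2)) = 0
  g_2((3, 2)) = 0
Stationarity residual: grad f(x) + sum_i lambda_i a_i = (0, 0)
  -> stationarity OK
Primal feasibility (all g_i <= 0): OK
Dual feasibility (all lambda_i >= 0): OK
Complementary slackness (lambda_i * g_i(x) = 0 for all i): OK

Verdict: yes, KKT holds.

yes


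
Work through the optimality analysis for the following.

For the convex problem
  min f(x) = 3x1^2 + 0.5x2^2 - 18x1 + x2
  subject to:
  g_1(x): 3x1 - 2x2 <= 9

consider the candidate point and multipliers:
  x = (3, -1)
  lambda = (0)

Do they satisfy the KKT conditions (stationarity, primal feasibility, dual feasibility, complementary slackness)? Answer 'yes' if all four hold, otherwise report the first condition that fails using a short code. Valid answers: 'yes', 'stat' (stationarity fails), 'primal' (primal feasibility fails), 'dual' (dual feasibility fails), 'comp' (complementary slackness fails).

Gradient of f: grad f(x) = Q x + c = (0, 0)
Constraint values g_i(x) = a_i^T x - b_i:
  g_1((3, -1)) = 2
Stationarity residual: grad f(x) + sum_i lambda_i a_i = (0, 0)
  -> stationarity OK
Primal feasibility (all g_i <= 0): FAILS
Dual feasibility (all lambda_i >= 0): OK
Complementary slackness (lambda_i * g_i(x) = 0 for all i): OK

Verdict: the first failing condition is primal_feasibility -> primal.

primal


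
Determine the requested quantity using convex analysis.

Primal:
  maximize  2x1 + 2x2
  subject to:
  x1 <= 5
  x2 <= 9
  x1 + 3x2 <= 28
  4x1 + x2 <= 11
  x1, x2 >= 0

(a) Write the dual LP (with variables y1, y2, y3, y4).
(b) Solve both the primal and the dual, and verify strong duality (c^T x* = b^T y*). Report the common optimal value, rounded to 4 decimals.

The standard primal-dual pair for 'max c^T x s.t. A x <= b, x >= 0' is:
  Dual:  min b^T y  s.t.  A^T y >= c,  y >= 0.

So the dual LP is:
  minimize  5y1 + 9y2 + 28y3 + 11y4
  subject to:
    y1 + y3 + 4y4 >= 2
    y2 + 3y3 + y4 >= 2
    y1, y2, y3, y4 >= 0

Solving the primal: x* = (0.5, 9).
  primal value c^T x* = 19.
Solving the dual: y* = (0, 1.5, 0, 0.5).
  dual value b^T y* = 19.
Strong duality: c^T x* = b^T y*. Confirmed.

19


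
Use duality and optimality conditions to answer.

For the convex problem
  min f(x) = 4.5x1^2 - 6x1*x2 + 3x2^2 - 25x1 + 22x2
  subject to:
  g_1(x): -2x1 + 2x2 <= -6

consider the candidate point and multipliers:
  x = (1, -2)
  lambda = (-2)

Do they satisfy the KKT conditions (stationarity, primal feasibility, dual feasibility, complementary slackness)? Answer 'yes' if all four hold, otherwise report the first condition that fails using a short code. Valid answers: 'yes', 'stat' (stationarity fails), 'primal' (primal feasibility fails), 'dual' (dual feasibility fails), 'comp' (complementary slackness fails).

Gradient of f: grad f(x) = Q x + c = (-4, 4)
Constraint values g_i(x) = a_i^T x - b_i:
  g_1((1, -2)) = 0
Stationarity residual: grad f(x) + sum_i lambda_i a_i = (0, 0)
  -> stationarity OK
Primal feasibility (all g_i <= 0): OK
Dual feasibility (all lambda_i >= 0): FAILS
Complementary slackness (lambda_i * g_i(x) = 0 for all i): OK

Verdict: the first failing condition is dual_feasibility -> dual.

dual


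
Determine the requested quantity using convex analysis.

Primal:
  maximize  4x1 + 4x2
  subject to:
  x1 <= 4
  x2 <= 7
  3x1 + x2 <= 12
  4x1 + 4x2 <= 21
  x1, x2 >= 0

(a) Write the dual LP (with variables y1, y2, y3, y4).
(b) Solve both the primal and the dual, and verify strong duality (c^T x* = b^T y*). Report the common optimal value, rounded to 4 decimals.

The standard primal-dual pair for 'max c^T x s.t. A x <= b, x >= 0' is:
  Dual:  min b^T y  s.t.  A^T y >= c,  y >= 0.

So the dual LP is:
  minimize  4y1 + 7y2 + 12y3 + 21y4
  subject to:
    y1 + 3y3 + 4y4 >= 4
    y2 + y3 + 4y4 >= 4
    y1, y2, y3, y4 >= 0

Solving the primal: x* = (3.375, 1.875).
  primal value c^T x* = 21.
Solving the dual: y* = (0, 0, 0, 1).
  dual value b^T y* = 21.
Strong duality: c^T x* = b^T y*. Confirmed.

21


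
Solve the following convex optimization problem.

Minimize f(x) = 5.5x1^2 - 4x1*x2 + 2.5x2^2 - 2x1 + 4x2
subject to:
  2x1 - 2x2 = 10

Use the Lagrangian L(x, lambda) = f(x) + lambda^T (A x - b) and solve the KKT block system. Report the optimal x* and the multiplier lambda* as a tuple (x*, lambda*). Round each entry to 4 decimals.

Form the Lagrangian:
  L(x, lambda) = (1/2) x^T Q x + c^T x + lambda^T (A x - b)
Stationarity (grad_x L = 0): Q x + c + A^T lambda = 0.
Primal feasibility: A x = b.

This gives the KKT block system:
  [ Q   A^T ] [ x     ]   [-c ]
  [ A    0  ] [ lambda ] = [ b ]

Solving the linear system:
  x*      = (0.375, -4.625)
  lambda* = (-10.3125)
  f(x*)   = 41.9375

x* = (0.375, -4.625), lambda* = (-10.3125)


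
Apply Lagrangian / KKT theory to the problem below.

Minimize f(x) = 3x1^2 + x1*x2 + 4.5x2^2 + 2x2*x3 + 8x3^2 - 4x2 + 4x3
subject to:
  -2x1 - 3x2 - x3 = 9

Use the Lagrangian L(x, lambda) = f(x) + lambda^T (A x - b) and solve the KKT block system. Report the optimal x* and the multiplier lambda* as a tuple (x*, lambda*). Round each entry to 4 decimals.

Form the Lagrangian:
  L(x, lambda) = (1/2) x^T Q x + c^T x + lambda^T (A x - b)
Stationarity (grad_x L = 0): Q x + c + A^T lambda = 0.
Primal feasibility: A x = b.

This gives the KKT block system:
  [ Q   A^T ] [ x     ]   [-c ]
  [ A    0  ] [ lambda ] = [ b ]

Solving the linear system:
  x*      = (-2.0197, -1.4906, -0.4889)
  lambda* = (-6.8043)
  f(x*)   = 32.6224

x* = (-2.0197, -1.4906, -0.4889), lambda* = (-6.8043)


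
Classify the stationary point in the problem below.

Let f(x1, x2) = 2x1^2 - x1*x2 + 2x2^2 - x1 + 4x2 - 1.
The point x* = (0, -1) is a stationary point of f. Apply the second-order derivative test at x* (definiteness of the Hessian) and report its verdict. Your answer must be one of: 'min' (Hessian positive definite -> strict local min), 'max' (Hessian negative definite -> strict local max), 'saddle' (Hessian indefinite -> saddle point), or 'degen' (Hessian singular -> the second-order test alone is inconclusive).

Compute the Hessian H = grad^2 f:
  H = [[4, -1], [-1, 4]]
Verify stationarity: grad f(x*) = H x* + g = (0, 0).
Eigenvalues of H: 3, 5.
Both eigenvalues > 0, so H is positive definite -> x* is a strict local min.

min


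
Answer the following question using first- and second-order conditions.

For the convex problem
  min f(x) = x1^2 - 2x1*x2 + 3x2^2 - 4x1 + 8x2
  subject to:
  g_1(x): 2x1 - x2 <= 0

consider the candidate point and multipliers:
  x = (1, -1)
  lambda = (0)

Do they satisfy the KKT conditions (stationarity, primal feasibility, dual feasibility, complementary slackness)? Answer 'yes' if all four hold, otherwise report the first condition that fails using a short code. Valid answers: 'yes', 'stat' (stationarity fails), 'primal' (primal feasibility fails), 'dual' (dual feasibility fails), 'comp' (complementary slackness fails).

Gradient of f: grad f(x) = Q x + c = (0, 0)
Constraint values g_i(x) = a_i^T x - b_i:
  g_1((1, -1)) = 3
Stationarity residual: grad f(x) + sum_i lambda_i a_i = (0, 0)
  -> stationarity OK
Primal feasibility (all g_i <= 0): FAILS
Dual feasibility (all lambda_i >= 0): OK
Complementary slackness (lambda_i * g_i(x) = 0 for all i): OK

Verdict: the first failing condition is primal_feasibility -> primal.

primal


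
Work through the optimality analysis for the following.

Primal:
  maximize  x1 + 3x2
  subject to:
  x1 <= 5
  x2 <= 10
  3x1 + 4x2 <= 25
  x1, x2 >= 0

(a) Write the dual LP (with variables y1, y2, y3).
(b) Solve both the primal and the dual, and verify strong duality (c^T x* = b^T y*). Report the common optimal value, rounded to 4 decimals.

The standard primal-dual pair for 'max c^T x s.t. A x <= b, x >= 0' is:
  Dual:  min b^T y  s.t.  A^T y >= c,  y >= 0.

So the dual LP is:
  minimize  5y1 + 10y2 + 25y3
  subject to:
    y1 + 3y3 >= 1
    y2 + 4y3 >= 3
    y1, y2, y3 >= 0

Solving the primal: x* = (0, 6.25).
  primal value c^T x* = 18.75.
Solving the dual: y* = (0, 0, 0.75).
  dual value b^T y* = 18.75.
Strong duality: c^T x* = b^T y*. Confirmed.

18.75


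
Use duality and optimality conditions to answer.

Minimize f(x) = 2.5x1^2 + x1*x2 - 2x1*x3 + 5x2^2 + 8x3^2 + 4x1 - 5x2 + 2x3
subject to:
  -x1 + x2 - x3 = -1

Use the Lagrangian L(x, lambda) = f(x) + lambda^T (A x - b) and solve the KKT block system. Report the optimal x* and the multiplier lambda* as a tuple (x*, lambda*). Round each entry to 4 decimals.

Form the Lagrangian:
  L(x, lambda) = (1/2) x^T Q x + c^T x + lambda^T (A x - b)
Stationarity (grad_x L = 0): Q x + c + A^T lambda = 0.
Primal feasibility: A x = b.

This gives the KKT block system:
  [ Q   A^T ] [ x     ]   [-c ]
  [ A    0  ] [ lambda ] = [ b ]

Solving the linear system:
  x*      = (0.5402, -0.1468, 0.313)
  lambda* = (5.928)
  f(x*)   = 4.7244

x* = (0.5402, -0.1468, 0.313), lambda* = (5.928)


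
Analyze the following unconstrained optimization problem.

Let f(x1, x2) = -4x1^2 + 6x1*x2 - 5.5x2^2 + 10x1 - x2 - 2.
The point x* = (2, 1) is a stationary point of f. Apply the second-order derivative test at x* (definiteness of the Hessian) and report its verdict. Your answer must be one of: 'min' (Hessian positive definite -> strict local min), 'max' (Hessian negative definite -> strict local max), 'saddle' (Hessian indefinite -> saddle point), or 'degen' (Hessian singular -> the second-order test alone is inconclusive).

Compute the Hessian H = grad^2 f:
  H = [[-8, 6], [6, -11]]
Verify stationarity: grad f(x*) = H x* + g = (0, 0).
Eigenvalues of H: -15.6847, -3.3153.
Both eigenvalues < 0, so H is negative definite -> x* is a strict local max.

max


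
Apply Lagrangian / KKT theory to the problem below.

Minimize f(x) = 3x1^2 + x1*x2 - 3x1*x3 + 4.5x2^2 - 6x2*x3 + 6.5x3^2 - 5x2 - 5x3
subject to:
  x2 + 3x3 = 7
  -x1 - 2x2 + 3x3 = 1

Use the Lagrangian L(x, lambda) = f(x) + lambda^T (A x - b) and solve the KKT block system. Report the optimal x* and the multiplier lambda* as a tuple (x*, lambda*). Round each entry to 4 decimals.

Form the Lagrangian:
  L(x, lambda) = (1/2) x^T Q x + c^T x + lambda^T (A x - b)
Stationarity (grad_x L = 0): Q x + c + A^T lambda = 0.
Primal feasibility: A x = b.

This gives the KKT block system:
  [ Q   A^T ] [ x     ]   [-c ]
  [ A    0  ] [ lambda ] = [ b ]

Solving the linear system:
  x*      = (0.5551, 1.815, 1.7283)
  lambda* = (-1.5984, -0.0394)
  f(x*)   = -3.2441

x* = (0.5551, 1.815, 1.7283), lambda* = (-1.5984, -0.0394)


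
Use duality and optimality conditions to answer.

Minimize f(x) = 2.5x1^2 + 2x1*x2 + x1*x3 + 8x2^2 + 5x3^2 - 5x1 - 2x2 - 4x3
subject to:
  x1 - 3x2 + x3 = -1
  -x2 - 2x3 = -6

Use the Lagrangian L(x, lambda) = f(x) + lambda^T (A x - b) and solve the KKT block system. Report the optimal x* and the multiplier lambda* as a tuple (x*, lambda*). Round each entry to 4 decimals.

Form the Lagrangian:
  L(x, lambda) = (1/2) x^T Q x + c^T x + lambda^T (A x - b)
Stationarity (grad_x L = 0): Q x + c + A^T lambda = 0.
Primal feasibility: A x = b.

This gives the KKT block system:
  [ Q   A^T ] [ x     ]   [-c ]
  [ A    0  ] [ lambda ] = [ b ]

Solving the linear system:
  x*      = (-0.1994, 1.0859, 2.4571)
  lambda* = (1.3684, 10.8698)
  f(x*)   = 27.7922

x* = (-0.1994, 1.0859, 2.4571), lambda* = (1.3684, 10.8698)


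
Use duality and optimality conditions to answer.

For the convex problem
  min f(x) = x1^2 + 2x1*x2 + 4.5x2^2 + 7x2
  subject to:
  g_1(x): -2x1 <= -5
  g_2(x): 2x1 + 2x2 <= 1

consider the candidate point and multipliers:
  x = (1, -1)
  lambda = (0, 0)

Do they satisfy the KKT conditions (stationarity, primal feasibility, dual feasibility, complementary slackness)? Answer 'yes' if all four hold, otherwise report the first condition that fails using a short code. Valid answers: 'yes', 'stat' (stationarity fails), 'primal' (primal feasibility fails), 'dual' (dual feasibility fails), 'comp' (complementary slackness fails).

Gradient of f: grad f(x) = Q x + c = (0, 0)
Constraint values g_i(x) = a_i^T x - b_i:
  g_1((1, -1)) = 3
  g_2((1, -1)) = -1
Stationarity residual: grad f(x) + sum_i lambda_i a_i = (0, 0)
  -> stationarity OK
Primal feasibility (all g_i <= 0): FAILS
Dual feasibility (all lambda_i >= 0): OK
Complementary slackness (lambda_i * g_i(x) = 0 for all i): OK

Verdict: the first failing condition is primal_feasibility -> primal.

primal


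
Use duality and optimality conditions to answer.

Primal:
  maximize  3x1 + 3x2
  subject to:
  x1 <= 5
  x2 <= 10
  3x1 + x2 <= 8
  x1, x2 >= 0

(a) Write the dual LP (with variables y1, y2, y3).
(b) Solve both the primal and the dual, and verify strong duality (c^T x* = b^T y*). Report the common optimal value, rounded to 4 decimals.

The standard primal-dual pair for 'max c^T x s.t. A x <= b, x >= 0' is:
  Dual:  min b^T y  s.t.  A^T y >= c,  y >= 0.

So the dual LP is:
  minimize  5y1 + 10y2 + 8y3
  subject to:
    y1 + 3y3 >= 3
    y2 + y3 >= 3
    y1, y2, y3 >= 0

Solving the primal: x* = (0, 8).
  primal value c^T x* = 24.
Solving the dual: y* = (0, 0, 3).
  dual value b^T y* = 24.
Strong duality: c^T x* = b^T y*. Confirmed.

24


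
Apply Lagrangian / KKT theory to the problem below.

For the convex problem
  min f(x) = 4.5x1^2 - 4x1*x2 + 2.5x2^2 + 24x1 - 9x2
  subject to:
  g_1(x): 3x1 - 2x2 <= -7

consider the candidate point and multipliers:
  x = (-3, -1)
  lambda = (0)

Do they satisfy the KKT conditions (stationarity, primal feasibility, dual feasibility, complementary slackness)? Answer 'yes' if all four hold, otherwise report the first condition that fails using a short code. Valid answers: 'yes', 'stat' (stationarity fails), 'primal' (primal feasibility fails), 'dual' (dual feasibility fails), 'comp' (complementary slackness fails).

Gradient of f: grad f(x) = Q x + c = (1, -2)
Constraint values g_i(x) = a_i^T x - b_i:
  g_1((-3, -1)) = 0
Stationarity residual: grad f(x) + sum_i lambda_i a_i = (1, -2)
  -> stationarity FAILS
Primal feasibility (all g_i <= 0): OK
Dual feasibility (all lambda_i >= 0): OK
Complementary slackness (lambda_i * g_i(x) = 0 for all i): OK

Verdict: the first failing condition is stationarity -> stat.

stat


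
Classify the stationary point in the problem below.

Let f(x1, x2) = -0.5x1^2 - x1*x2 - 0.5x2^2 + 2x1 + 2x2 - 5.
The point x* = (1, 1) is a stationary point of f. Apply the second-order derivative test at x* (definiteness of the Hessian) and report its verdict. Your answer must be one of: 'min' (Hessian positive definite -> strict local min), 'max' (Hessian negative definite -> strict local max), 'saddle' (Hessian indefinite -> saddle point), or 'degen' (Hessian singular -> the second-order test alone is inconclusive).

Compute the Hessian H = grad^2 f:
  H = [[-1, -1], [-1, -1]]
Verify stationarity: grad f(x*) = H x* + g = (0, 0).
Eigenvalues of H: -2, 0.
H has a zero eigenvalue (singular; negative semidefinite but not definite), so H is neither positive definite, negative definite, nor indefinite. The second-order test alone is inconclusive -> degen.
(Indeed, f is constant along the null direction of H through x*, so x* is not a strict local extremum.)

degen


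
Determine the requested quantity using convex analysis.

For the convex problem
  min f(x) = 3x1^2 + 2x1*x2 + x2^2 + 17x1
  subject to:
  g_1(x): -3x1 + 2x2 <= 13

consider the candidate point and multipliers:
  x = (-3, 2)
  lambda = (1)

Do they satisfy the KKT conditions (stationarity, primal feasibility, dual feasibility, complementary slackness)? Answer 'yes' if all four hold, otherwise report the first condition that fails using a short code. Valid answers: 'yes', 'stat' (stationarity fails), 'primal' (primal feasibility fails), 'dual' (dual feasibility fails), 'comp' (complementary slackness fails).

Gradient of f: grad f(x) = Q x + c = (3, -2)
Constraint values g_i(x) = a_i^T x - b_i:
  g_1((-3, 2)) = 0
Stationarity residual: grad f(x) + sum_i lambda_i a_i = (0, 0)
  -> stationarity OK
Primal feasibility (all g_i <= 0): OK
Dual feasibility (all lambda_i >= 0): OK
Complementary slackness (lambda_i * g_i(x) = 0 for all i): OK

Verdict: yes, KKT holds.

yes


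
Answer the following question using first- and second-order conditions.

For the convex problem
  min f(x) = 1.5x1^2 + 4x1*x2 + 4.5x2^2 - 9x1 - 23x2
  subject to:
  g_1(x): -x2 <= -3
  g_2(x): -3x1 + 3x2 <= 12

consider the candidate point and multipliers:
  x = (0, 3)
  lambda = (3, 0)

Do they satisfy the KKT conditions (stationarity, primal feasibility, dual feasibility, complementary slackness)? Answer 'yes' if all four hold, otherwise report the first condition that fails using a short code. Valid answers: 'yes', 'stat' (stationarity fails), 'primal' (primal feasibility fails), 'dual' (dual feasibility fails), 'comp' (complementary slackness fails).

Gradient of f: grad f(x) = Q x + c = (3, 4)
Constraint values g_i(x) = a_i^T x - b_i:
  g_1((0, 3)) = 0
  g_2((0, 3)) = -3
Stationarity residual: grad f(x) + sum_i lambda_i a_i = (3, 1)
  -> stationarity FAILS
Primal feasibility (all g_i <= 0): OK
Dual feasibility (all lambda_i >= 0): OK
Complementary slackness (lambda_i * g_i(x) = 0 for all i): OK

Verdict: the first failing condition is stationarity -> stat.

stat


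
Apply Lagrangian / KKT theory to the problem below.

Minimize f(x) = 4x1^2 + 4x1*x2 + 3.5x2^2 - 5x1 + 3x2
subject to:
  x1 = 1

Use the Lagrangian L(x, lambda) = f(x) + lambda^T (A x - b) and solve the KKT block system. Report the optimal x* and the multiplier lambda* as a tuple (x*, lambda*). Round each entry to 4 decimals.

Form the Lagrangian:
  L(x, lambda) = (1/2) x^T Q x + c^T x + lambda^T (A x - b)
Stationarity (grad_x L = 0): Q x + c + A^T lambda = 0.
Primal feasibility: A x = b.

This gives the KKT block system:
  [ Q   A^T ] [ x     ]   [-c ]
  [ A    0  ] [ lambda ] = [ b ]

Solving the linear system:
  x*      = (1, -1)
  lambda* = (1)
  f(x*)   = -4.5

x* = (1, -1), lambda* = (1)


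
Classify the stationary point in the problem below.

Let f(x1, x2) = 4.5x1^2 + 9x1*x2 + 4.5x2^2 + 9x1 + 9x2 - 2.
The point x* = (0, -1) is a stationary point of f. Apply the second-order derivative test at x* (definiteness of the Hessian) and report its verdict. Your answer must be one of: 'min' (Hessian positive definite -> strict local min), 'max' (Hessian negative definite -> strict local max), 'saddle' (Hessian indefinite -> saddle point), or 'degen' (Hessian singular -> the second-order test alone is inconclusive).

Compute the Hessian H = grad^2 f:
  H = [[9, 9], [9, 9]]
Verify stationarity: grad f(x*) = H x* + g = (0, 0).
Eigenvalues of H: 0, 18.
H has a zero eigenvalue (singular; positive semidefinite but not definite), so H is neither positive definite, negative definite, nor indefinite. The second-order test alone is inconclusive -> degen.
(Indeed, f is constant along the null direction of H through x*, so x* is not a strict local extremum.)

degen


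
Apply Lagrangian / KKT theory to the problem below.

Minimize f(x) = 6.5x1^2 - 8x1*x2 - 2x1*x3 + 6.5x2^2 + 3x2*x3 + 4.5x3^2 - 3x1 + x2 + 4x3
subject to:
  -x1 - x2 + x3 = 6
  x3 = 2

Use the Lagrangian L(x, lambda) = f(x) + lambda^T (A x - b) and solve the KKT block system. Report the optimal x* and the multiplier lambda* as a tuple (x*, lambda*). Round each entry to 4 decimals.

Form the Lagrangian:
  L(x, lambda) = (1/2) x^T Q x + c^T x + lambda^T (A x - b)
Stationarity (grad_x L = 0): Q x + c + A^T lambda = 0.
Primal feasibility: A x = b.

This gives the KKT block system:
  [ Q   A^T ] [ x     ]   [-c ]
  [ A    0  ] [ lambda ] = [ b ]

Solving the linear system:
  x*      = (-1.6667, -2.3333, 2)
  lambda* = (-10, -8.3333)
  f(x*)   = 43.6667

x* = (-1.6667, -2.3333, 2), lambda* = (-10, -8.3333)


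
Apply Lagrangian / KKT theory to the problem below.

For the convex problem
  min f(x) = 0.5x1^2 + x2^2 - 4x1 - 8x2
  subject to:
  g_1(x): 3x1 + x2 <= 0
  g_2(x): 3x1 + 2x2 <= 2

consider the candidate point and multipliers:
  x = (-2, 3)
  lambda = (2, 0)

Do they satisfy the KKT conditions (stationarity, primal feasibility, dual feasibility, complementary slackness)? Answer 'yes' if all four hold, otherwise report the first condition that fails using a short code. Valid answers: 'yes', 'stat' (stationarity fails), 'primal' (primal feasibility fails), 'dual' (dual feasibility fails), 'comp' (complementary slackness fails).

Gradient of f: grad f(x) = Q x + c = (-6, -2)
Constraint values g_i(x) = a_i^T x - b_i:
  g_1((-2, 3)) = -3
  g_2((-2, 3)) = -2
Stationarity residual: grad f(x) + sum_i lambda_i a_i = (0, 0)
  -> stationarity OK
Primal feasibility (all g_i <= 0): OK
Dual feasibility (all lambda_i >= 0): OK
Complementary slackness (lambda_i * g_i(x) = 0 for all i): FAILS

Verdict: the first failing condition is complementary_slackness -> comp.

comp


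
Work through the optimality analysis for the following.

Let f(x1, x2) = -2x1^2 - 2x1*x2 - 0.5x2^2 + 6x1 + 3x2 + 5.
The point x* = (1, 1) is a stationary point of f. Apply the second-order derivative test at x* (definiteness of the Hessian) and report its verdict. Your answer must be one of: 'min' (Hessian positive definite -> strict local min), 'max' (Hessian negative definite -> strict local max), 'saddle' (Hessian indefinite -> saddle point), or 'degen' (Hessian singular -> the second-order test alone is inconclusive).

Compute the Hessian H = grad^2 f:
  H = [[-4, -2], [-2, -1]]
Verify stationarity: grad f(x*) = H x* + g = (0, 0).
Eigenvalues of H: -5, 0.
H has a zero eigenvalue (singular; negative semidefinite but not definite), so H is neither positive definite, negative definite, nor indefinite. The second-order test alone is inconclusive -> degen.
(Indeed, f is constant along the null direction of H through x*, so x* is not a strict local extremum.)

degen


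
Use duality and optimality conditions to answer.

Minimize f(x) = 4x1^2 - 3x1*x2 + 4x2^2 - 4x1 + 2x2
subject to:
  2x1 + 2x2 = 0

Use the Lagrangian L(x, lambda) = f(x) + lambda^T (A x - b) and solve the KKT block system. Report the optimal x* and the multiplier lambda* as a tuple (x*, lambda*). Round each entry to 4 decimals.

Form the Lagrangian:
  L(x, lambda) = (1/2) x^T Q x + c^T x + lambda^T (A x - b)
Stationarity (grad_x L = 0): Q x + c + A^T lambda = 0.
Primal feasibility: A x = b.

This gives the KKT block system:
  [ Q   A^T ] [ x     ]   [-c ]
  [ A    0  ] [ lambda ] = [ b ]

Solving the linear system:
  x*      = (0.2727, -0.2727)
  lambda* = (0.5)
  f(x*)   = -0.8182

x* = (0.2727, -0.2727), lambda* = (0.5)


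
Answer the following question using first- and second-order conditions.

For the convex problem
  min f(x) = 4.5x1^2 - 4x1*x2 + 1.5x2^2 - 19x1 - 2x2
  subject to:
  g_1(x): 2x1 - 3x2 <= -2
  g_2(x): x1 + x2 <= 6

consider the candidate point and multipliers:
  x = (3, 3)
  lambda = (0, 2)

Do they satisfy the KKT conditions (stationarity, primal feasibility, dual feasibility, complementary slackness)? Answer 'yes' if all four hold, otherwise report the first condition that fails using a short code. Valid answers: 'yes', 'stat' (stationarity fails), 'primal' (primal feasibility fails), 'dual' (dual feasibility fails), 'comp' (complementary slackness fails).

Gradient of f: grad f(x) = Q x + c = (-4, -5)
Constraint values g_i(x) = a_i^T x - b_i:
  g_1((3, 3)) = -1
  g_2((3, 3)) = 0
Stationarity residual: grad f(x) + sum_i lambda_i a_i = (-2, -3)
  -> stationarity FAILS
Primal feasibility (all g_i <= 0): OK
Dual feasibility (all lambda_i >= 0): OK
Complementary slackness (lambda_i * g_i(x) = 0 for all i): OK

Verdict: the first failing condition is stationarity -> stat.

stat
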